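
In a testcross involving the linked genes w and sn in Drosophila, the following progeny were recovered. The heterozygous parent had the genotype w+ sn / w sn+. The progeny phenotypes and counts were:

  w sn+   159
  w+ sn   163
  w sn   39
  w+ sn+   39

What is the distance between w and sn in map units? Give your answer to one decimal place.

19.5 map units

The recombinant classes are w+ sn+ and w sn: 39 + 39 = 78.
Recombination frequency = 78/400 = 0.1950 ≈ 19.5%, i.e. 19.5 map units.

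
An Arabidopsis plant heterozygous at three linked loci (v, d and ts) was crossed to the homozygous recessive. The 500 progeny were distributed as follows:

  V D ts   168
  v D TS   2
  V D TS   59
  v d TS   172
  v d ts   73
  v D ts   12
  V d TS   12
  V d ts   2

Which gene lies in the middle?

The two most frequent reciprocal classes, v d TS and V D ts, are the parental types, so the F1 was v d TS / V D ts.
The two rarest classes, v D TS and V d ts, are the double crossovers. Comparing them with the parentals, only the d allele has switched, so d is the middle locus and the order is ts – d – v.

d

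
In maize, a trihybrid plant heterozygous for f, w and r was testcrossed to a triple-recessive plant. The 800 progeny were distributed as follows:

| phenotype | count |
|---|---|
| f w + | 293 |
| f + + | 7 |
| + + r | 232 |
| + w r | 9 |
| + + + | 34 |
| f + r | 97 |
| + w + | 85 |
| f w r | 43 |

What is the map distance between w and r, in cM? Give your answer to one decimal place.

The two most frequent reciprocal classes, + + r and f w +, are the parental types, so the F1 was + + r / f w +.
The two rarest classes, + w r and f + +, are the double crossovers. Comparing them with the parentals, only the w allele has switched, so w is the middle locus and the order is f – w – r.
Crossovers in the w–r interval produce the single-crossover classes + + + and f w r (34 + 43 = 77) plus the double crossovers (16).
RF(w–r) = (77 + 16) / 800 = 93/800 = 0.1163 → 11.6 cM.

11.6 cM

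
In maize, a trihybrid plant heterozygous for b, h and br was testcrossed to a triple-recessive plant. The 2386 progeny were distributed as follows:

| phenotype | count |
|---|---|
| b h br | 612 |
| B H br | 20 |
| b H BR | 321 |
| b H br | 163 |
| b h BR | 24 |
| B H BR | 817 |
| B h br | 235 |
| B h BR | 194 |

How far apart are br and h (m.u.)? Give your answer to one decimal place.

16.8 m.u.

The two most frequent reciprocal classes, b h br and B H BR, are the parental types, so the F1 was b h br / B H BR.
The two rarest classes, b h BR and B H br, are the double crossovers. Comparing them with the parentals, only the br allele has switched, so br is the middle locus and the order is b – br – h.
Crossovers in the br–h interval produce the single-crossover classes b H br and B h BR (163 + 194 = 357) plus the double crossovers (44).
RF(br–h) = (357 + 44) / 2386 = 401/2386 = 0.1681 → 16.8 m.u.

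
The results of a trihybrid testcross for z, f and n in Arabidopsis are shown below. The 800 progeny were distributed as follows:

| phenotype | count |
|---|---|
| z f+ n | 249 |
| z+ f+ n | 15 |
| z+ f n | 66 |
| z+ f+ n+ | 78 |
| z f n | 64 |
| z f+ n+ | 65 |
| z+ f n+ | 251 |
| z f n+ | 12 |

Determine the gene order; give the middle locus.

z

The two most frequent reciprocal classes, z+ f n+ and z f+ n, are the parental types, so the F1 was z+ f n+ / z f+ n.
The two rarest classes, z f n+ and z+ f+ n, are the double crossovers. Comparing them with the parentals, only the z allele has switched, so z is the middle locus and the order is n – z – f.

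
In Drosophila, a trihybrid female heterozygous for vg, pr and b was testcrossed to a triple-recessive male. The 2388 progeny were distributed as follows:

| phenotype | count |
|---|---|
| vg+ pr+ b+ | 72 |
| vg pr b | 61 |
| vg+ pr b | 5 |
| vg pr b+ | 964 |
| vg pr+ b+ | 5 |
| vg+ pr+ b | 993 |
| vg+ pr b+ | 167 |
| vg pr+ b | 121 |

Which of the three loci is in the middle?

pr

The two most frequent reciprocal classes, vg pr b+ and vg+ pr+ b, are the parental types, so the F1 was vg pr b+ / vg+ pr+ b.
The two rarest classes, vg pr+ b+ and vg+ pr b, are the double crossovers. Comparing them with the parentals, only the pr allele has switched, so pr is the middle locus and the order is b – pr – vg.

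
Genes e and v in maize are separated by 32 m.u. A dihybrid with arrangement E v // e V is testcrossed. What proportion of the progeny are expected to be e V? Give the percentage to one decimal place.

A map distance of 32 m.u. corresponds to a recombination frequency of 0.320.
The F1 is E v / e V, so e V is a parental gamete class with expected frequency (1 − r)/2 = 0.680/2 = 0.3400.
That is 0.3400 = 34.0% of the progeny.

34.0%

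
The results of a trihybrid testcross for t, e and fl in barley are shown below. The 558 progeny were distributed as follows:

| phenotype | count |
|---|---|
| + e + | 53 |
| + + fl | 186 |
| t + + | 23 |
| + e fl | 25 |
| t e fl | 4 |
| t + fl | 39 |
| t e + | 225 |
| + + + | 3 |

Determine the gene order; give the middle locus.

fl

The two most frequent reciprocal classes, + + fl and t e +, are the parental types, so the F1 was + + fl / t e +.
The two rarest classes, + + + and t e fl, are the double crossovers. Comparing them with the parentals, only the fl allele has switched, so fl is the middle locus and the order is e – fl – t.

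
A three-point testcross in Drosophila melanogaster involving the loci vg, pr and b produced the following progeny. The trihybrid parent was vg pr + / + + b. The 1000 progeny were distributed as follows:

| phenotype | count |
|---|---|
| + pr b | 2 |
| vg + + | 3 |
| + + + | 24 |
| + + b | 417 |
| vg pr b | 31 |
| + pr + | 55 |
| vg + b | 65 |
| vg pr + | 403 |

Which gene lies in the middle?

pr

The two rarest classes, vg + + and + pr b, are the double crossovers. Comparing them with the parentals, only the pr allele has switched, so pr is the middle locus and the order is b – pr – vg.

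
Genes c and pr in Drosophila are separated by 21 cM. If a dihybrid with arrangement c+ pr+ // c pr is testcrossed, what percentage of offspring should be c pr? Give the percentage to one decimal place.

39.5%

A map distance of 21 cM corresponds to a recombination frequency of 0.210.
The F1 is c+ pr+ / c pr, so c pr is a parental gamete class with expected frequency (1 − r)/2 = 0.790/2 = 0.3950.
That is 0.3950 = 39.5% of the progeny.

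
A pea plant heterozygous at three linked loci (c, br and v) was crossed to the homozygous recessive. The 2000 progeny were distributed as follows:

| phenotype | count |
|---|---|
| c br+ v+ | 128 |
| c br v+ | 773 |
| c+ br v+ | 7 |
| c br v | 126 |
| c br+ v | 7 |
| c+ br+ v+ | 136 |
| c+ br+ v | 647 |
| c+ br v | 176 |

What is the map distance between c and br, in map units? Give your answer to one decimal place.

15.9 map units

The two most frequent reciprocal classes, c+ br+ v and c br v+, are the parental types, so the F1 was c+ br+ v / c br v+.
The two rarest classes, c br+ v and c+ br v+, are the double crossovers. Comparing them with the parentals, only the c allele has switched, so c is the middle locus and the order is br – c – v.
Crossovers in the br–c interval produce the single-crossover classes c+ br v and c br+ v+ (176 + 128 = 304) plus the double crossovers (14).
RF(br–c) = (304 + 14) / 2000 = 318/2000 = 0.1590 → 15.9 map units.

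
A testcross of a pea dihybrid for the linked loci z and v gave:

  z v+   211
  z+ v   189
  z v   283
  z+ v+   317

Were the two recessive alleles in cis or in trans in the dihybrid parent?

cis

The two most frequent classes are z+ v+ (317) and z v (283); these are the parental (non-recombinant) types.
So the F1 carried z+ v+ on one chromosome and z v on the other — the recessive alleles are on the same chromosome (cis / coupling).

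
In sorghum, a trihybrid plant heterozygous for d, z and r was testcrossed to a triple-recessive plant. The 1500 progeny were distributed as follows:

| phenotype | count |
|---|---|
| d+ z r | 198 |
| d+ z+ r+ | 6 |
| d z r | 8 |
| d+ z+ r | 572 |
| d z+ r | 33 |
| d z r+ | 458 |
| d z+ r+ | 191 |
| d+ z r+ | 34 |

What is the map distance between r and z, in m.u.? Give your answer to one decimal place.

The two most frequent reciprocal classes, d+ z+ r and d z r+, are the parental types, so the F1 was d+ z+ r / d z r+.
The two rarest classes, d+ z+ r+ and d z r, are the double crossovers. Comparing them with the parentals, only the r allele has switched, so r is the middle locus and the order is z – r – d.
Crossovers in the z–r interval produce the single-crossover classes d+ z r and d z+ r+ (198 + 191 = 389) plus the double crossovers (14).
RF(z–r) = (389 + 14) / 1500 = 403/1500 = 0.2687 → 26.9 m.u.

26.9 m.u.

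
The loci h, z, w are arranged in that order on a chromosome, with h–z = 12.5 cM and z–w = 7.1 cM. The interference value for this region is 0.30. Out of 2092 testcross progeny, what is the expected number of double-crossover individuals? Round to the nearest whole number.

13

Map distances give recombination frequencies of 0.125 and 0.071 for the two intervals.
With interference 0.30 (so coincidence = 0.70), expected double-crossover frequency = 0.125 × 0.071 × 0.70 = 0.00621.
Expected number = 0.00621 × 2092 = 13.00 ≈ 13.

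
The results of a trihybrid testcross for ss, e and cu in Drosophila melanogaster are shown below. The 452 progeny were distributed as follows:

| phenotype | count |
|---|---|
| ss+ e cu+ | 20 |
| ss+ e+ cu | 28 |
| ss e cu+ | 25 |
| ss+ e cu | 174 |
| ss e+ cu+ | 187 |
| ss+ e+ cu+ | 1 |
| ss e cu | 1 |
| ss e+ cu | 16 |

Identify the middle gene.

The two most frequent reciprocal classes, ss+ e cu and ss e+ cu+, are the parental types, so the F1 was ss+ e cu / ss e+ cu+.
The two rarest classes, ss e cu and ss+ e+ cu+, are the double crossovers. Comparing them with the parentals, only the ss allele has switched, so ss is the middle locus and the order is e – ss – cu.

ss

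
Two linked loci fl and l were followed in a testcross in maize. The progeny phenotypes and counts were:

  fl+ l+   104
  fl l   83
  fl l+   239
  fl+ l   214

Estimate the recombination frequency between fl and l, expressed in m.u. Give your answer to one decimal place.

29.2 m.u.

The two most frequent classes, fl+ l (214) and fl l+ (239), are the parental types, so the F1 was fl+ l / fl l+.
The recombinant classes are fl+ l+ and fl l: 104 + 83 = 187.
Recombination frequency = 187/640 = 0.2922 ≈ 29.2%, i.e. 29.2 m.u.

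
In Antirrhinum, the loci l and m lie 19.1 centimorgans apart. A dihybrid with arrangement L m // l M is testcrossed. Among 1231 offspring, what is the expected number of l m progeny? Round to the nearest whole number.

118

A map distance of 19.1 centimorgans corresponds to a recombination frequency of 0.191.
The F1 is L m / l M, so l m is a recombinant gamete class with expected frequency r/2 = 0.191/2 = 0.0955.
Expected number = 0.0955 × 1231 = 117.56 ≈ 118.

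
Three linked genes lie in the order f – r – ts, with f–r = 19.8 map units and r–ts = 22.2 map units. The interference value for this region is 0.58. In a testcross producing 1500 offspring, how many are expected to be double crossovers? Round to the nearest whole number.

Map distances give recombination frequencies of 0.198 and 0.222 for the two intervals.
With interference 0.58 (so coincidence = 0.42), expected double-crossover frequency = 0.198 × 0.222 × 0.42 = 0.01846.
Expected number = 0.01846 × 1500 = 27.69 ≈ 28.

28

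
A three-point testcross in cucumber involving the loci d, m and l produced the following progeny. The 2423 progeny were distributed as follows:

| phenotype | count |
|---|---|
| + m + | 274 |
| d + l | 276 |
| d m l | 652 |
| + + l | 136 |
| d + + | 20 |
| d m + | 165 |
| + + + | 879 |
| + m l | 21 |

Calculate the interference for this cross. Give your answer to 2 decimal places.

0.51

The two most frequent reciprocal classes, d m l and + + +, are the parental types, so the F1 was d m l / + + +.
The two rarest classes, + m l and d + +, are the double crossovers. Comparing them with the parentals, only the d allele has switched, so d is the middle locus and the order is l – d – m.
l–d: (301 + 41)/2423 = 0.1411; d–m: (550 + 41)/2423 = 0.2439.
Expected DCO frequency = 0.1411 × 0.2439 ≈ 0.03441; observed = 41/2423 ≈ 0.01692.
Coefficient of coincidence = 0.01692/0.03441 ≈ 0.49; interference = 1 − 0.49 = 0.51.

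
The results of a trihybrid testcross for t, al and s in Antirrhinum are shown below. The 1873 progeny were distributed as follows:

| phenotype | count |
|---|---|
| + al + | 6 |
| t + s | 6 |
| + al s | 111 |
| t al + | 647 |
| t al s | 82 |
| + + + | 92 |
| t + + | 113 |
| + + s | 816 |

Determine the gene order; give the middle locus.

The two most frequent reciprocal classes, t al + and + + s, are the parental types, so the F1 was t al + / + + s.
The two rarest classes, + al + and t + s, are the double crossovers. Comparing them with the parentals, only the t allele has switched, so t is the middle locus and the order is al – t – s.

t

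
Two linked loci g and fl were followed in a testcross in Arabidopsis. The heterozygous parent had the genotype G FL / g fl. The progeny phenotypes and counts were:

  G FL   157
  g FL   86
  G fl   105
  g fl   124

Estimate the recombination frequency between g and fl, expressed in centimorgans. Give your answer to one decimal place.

The recombinant classes are G fl and g FL: 105 + 86 = 191.
Recombination frequency = 191/472 = 0.4047 ≈ 40.5%, i.e. 40.5 centimorgans.

40.5 centimorgans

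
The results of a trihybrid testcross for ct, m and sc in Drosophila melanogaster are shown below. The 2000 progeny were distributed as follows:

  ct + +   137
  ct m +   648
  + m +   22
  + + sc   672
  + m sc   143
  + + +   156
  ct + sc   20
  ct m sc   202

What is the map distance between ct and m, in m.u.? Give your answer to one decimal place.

16.1 m.u.

The two most frequent reciprocal classes, + + sc and ct m +, are the parental types, so the F1 was + + sc / ct m +.
The two rarest classes, ct + sc and + m +, are the double crossovers. Comparing them with the parentals, only the ct allele has switched, so ct is the middle locus and the order is m – ct – sc.
Crossovers in the m–ct interval produce the single-crossover classes + m sc and ct + + (143 + 137 = 280) plus the double crossovers (42).
RF(m–ct) = (280 + 42) / 2000 = 322/2000 = 0.1610 → 16.1 m.u.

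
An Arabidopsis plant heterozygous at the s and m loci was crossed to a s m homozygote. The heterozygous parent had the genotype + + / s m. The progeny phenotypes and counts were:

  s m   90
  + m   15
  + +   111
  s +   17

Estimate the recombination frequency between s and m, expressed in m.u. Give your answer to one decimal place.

13.7 m.u.

The recombinant classes are + m and s +: 15 + 17 = 32.
Recombination frequency = 32/233 = 0.1373 ≈ 13.7%, i.e. 13.7 m.u.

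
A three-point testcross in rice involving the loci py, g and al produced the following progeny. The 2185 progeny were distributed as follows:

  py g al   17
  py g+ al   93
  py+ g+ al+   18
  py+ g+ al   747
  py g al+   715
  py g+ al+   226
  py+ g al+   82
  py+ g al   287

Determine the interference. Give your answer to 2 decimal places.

The two most frequent reciprocal classes, py g al+ and py+ g+ al, are the parental types, so the F1 was py g al+ / py+ g+ al.
The two rarest classes, py g al and py+ g+ al+, are the double crossovers. Comparing them with the parentals, only the al allele has switched, so al is the middle locus and the order is g – al – py.
g–al: (513 + 35)/2185 = 0.2508; al–py: (175 + 35)/2185 = 0.0961.
Expected DCO frequency = 0.2508 × 0.0961 ≈ 0.02410; observed = 35/2185 ≈ 0.01602.
Coefficient of coincidence = 0.01602/0.02410 ≈ 0.66; interference = 1 − 0.66 = 0.34.

0.34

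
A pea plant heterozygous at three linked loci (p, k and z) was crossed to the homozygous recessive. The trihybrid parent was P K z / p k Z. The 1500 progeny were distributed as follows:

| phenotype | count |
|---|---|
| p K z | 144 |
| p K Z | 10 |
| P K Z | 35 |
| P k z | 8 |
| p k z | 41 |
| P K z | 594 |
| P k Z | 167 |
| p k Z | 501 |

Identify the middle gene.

The two rarest classes, P k z and p K Z, are the double crossovers. Comparing them with the parentals, only the k allele has switched, so k is the middle locus and the order is p – k – z.

k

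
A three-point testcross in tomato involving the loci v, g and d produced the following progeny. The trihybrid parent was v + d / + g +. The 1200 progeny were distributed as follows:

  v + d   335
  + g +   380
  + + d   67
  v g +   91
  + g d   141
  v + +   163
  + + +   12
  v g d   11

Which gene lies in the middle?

The two rarest classes, v g d and + + +, are the double crossovers. Comparing them with the parentals, only the g allele has switched, so g is the middle locus and the order is d – g – v.

g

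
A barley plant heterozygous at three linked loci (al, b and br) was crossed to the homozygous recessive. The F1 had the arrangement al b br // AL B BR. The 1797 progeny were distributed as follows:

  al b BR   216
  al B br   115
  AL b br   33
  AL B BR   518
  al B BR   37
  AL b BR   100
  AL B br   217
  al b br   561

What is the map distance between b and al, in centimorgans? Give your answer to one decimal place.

15.9 centimorgans

The two rarest classes, AL b br and al B BR, are the double crossovers. Comparing them with the parentals, only the al allele has switched, so al is the middle locus and the order is br – al – b.
Crossovers in the al–b interval produce the single-crossover classes al B br and AL b BR (115 + 100 = 215) plus the double crossovers (70).
RF(al–b) = (215 + 70) / 1797 = 285/1797 = 0.1586 → 15.9 centimorgans.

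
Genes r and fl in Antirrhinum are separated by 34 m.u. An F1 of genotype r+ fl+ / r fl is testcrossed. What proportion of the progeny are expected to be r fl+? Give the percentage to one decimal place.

A map distance of 34 m.u. corresponds to a recombination frequency of 0.340.
The F1 is r+ fl+ / r fl, so r fl+ is a recombinant gamete class with expected frequency r/2 = 0.340/2 = 0.1700.
That is 0.1700 = 17.0% of the progeny.

17.0%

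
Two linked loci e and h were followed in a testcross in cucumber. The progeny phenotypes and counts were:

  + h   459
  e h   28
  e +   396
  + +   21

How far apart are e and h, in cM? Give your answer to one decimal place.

5.4 cM

The two most frequent classes, + h (459) and e + (396), are the parental types, so the F1 was + h / e +.
The recombinant classes are + + and e h: 21 + 28 = 49.
Recombination frequency = 49/904 = 0.0542 ≈ 5.4%, i.e. 5.4 cM.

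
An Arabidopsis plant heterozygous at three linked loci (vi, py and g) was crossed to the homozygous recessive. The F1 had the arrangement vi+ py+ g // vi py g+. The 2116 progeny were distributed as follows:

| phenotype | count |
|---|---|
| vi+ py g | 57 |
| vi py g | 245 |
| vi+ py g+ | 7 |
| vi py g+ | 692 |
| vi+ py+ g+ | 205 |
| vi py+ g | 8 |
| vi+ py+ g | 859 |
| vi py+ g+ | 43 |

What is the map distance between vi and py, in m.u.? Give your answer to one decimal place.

The two rarest classes, vi py+ g and vi+ py g+, are the double crossovers. Comparing them with the parentals, only the vi allele has switched, so vi is the middle locus and the order is py – vi – g.
Crossovers in the py–vi interval produce the single-crossover classes vi+ py g and vi py+ g+ (57 + 43 = 100) plus the double crossovers (15).
RF(py–vi) = (100 + 15) / 2116 = 115/2116 = 0.0543 → 5.4 m.u.

5.4 m.u.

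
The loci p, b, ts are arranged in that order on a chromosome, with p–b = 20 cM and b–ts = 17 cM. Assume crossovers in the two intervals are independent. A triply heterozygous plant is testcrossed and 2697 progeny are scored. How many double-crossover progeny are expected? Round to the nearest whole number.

92

Map distances give recombination frequencies of 0.200 and 0.170 for the two intervals.
With no interference, expected double-crossover frequency = 0.200 × 0.170 = 0.03400.
Expected number = 0.03400 × 2697 = 91.70 ≈ 92.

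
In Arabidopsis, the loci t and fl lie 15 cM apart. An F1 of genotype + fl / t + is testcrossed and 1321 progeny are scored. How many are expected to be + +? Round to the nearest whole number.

A map distance of 15 cM corresponds to a recombination frequency of 0.150.
The F1 is + fl / t +, so + + is a recombinant gamete class with expected frequency r/2 = 0.150/2 = 0.0750.
Expected number = 0.0750 × 1321 = 99.08 ≈ 99.

99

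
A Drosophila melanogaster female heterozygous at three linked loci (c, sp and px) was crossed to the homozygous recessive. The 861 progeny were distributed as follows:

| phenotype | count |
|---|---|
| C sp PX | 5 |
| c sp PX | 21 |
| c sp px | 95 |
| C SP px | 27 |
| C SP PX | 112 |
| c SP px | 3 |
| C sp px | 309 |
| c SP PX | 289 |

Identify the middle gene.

px

The two most frequent reciprocal classes, C sp px and c SP PX, are the parental types, so the F1 was C sp px / c SP PX.
The two rarest classes, C sp PX and c SP px, are the double crossovers. Comparing them with the parentals, only the px allele has switched, so px is the middle locus and the order is sp – px – c.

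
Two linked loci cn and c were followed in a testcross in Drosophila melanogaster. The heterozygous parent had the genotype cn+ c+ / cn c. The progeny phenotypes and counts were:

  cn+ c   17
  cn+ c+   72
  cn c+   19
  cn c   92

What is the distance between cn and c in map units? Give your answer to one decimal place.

18.0 map units

The recombinant classes are cn+ c and cn c+: 17 + 19 = 36.
Recombination frequency = 36/200 = 0.1800 ≈ 18.0%, i.e. 18.0 map units.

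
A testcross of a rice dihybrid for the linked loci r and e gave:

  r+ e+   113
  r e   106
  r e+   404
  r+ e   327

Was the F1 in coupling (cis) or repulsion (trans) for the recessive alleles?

trans

The two most frequent classes are r+ e (327) and r e+ (404); these are the parental (non-recombinant) types.
So the F1 carried r+ e on one chromosome and r e+ on the other — the recessive alleles are on opposite chromosomes (trans / repulsion).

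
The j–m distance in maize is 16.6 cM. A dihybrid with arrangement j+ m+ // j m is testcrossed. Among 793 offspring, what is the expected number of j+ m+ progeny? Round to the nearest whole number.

331

A map distance of 16.6 cM corresponds to a recombination frequency of 0.166.
The F1 is j+ m+ / j m, so j+ m+ is a parental gamete class with expected frequency (1 − r)/2 = 0.834/2 = 0.4170.
Expected number = 0.4170 × 793 = 330.68 ≈ 331.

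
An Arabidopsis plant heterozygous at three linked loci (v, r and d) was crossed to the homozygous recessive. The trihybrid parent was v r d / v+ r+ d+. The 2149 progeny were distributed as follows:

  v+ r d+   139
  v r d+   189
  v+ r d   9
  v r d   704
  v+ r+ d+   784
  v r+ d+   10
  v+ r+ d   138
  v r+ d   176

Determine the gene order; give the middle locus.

The two rarest classes, v+ r d and v r+ d+, are the double crossovers. Comparing them with the parentals, only the v allele has switched, so v is the middle locus and the order is d – v – r.

v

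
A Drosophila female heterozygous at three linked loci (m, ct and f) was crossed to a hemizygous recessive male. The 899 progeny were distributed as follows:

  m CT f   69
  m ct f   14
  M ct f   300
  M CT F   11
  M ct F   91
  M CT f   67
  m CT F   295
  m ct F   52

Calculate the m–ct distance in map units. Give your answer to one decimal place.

The two most frequent reciprocal classes, M ct f and m CT F, are the parental types, so the F1 was M ct f / m CT F.
The two rarest classes, m ct f and M CT F, are the double crossovers. Comparing them with the parentals, only the m allele has switched, so m is the middle locus and the order is f – m – ct.
Crossovers in the m–ct interval produce the single-crossover classes M CT f and m ct F (67 + 52 = 119) plus the double crossovers (25).
RF(m–ct) = (119 + 25) / 899 = 144/899 = 0.1602 → 16.0 map units.

16.0 map units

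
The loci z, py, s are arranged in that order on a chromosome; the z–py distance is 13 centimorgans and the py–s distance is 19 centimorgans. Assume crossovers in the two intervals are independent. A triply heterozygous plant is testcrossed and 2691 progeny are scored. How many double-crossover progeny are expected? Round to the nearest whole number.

66

Map distances give recombination frequencies of 0.130 and 0.190 for the two intervals.
With no interference, expected double-crossover frequency = 0.130 × 0.190 = 0.02470.
Expected number = 0.02470 × 2691 = 66.47 ≈ 66.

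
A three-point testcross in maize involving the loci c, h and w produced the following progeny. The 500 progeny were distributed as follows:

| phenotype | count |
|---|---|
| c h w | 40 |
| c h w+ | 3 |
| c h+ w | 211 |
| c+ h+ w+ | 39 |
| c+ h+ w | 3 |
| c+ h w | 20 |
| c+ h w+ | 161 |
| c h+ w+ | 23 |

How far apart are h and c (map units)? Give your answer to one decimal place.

17.0 map units

The two most frequent reciprocal classes, c h+ w and c+ h w+, are the parental types, so the F1 was c h+ w / c+ h w+.
The two rarest classes, c+ h+ w and c h w+, are the double crossovers. Comparing them with the parentals, only the c allele has switched, so c is the middle locus and the order is h – c – w.
Crossovers in the h–c interval produce the single-crossover classes c h w and c+ h+ w+ (40 + 39 = 79) plus the double crossovers (6).
RF(h–c) = (79 + 6) / 500 = 85/500 = 0.1700 → 17.0 map units.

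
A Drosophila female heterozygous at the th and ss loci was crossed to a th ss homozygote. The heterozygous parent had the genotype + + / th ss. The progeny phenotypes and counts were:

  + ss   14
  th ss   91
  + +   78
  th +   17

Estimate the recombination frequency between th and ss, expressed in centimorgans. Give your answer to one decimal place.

The recombinant classes are + ss and th +: 14 + 17 = 31.
Recombination frequency = 31/200 = 0.1550 ≈ 15.5%, i.e. 15.5 centimorgans.

15.5 centimorgans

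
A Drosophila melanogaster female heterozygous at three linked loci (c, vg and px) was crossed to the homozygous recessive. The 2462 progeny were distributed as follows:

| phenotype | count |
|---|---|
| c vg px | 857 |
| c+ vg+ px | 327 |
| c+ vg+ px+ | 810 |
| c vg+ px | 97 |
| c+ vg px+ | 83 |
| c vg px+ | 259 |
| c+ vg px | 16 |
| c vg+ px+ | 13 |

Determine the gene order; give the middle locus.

c

The two most frequent reciprocal classes, c vg px and c+ vg+ px+, are the parental types, so the F1 was c vg px / c+ vg+ px+.
The two rarest classes, c+ vg px and c vg+ px+, are the double crossovers. Comparing them with the parentals, only the c allele has switched, so c is the middle locus and the order is vg – c – px.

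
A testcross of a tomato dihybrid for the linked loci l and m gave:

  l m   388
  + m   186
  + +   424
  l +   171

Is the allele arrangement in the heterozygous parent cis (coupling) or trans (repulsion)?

The two most frequent classes are + + (424) and l m (388); these are the parental (non-recombinant) types.
So the F1 carried + + on one chromosome and l m on the other — the recessive alleles are on the same chromosome (cis / coupling).

cis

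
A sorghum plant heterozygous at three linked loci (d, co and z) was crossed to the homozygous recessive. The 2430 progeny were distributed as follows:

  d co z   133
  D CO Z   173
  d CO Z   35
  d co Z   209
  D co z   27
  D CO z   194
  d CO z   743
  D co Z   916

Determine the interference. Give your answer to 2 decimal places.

0.12

The two most frequent reciprocal classes, D co Z and d CO z, are the parental types, so the F1 was D co Z / d CO z.
The two rarest classes, D co z and d CO Z, are the double crossovers. Comparing them with the parentals, only the z allele has switched, so z is the middle locus and the order is d – z – co.
d–z: (403 + 62)/2430 = 0.1914; z–co: (306 + 62)/2430 = 0.1514.
Expected DCO frequency = 0.1914 × 0.1514 ≈ 0.02898; observed = 62/2430 ≈ 0.02551.
Coefficient of coincidence = 0.02551/0.02898 ≈ 0.88; interference = 1 − 0.88 = 0.12.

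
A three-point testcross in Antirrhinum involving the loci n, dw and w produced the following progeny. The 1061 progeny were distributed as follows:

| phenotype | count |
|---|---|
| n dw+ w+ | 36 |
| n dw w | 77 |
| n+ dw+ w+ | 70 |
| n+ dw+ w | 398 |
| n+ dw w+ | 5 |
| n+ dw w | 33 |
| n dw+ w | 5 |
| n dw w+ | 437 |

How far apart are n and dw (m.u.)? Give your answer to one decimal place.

The two most frequent reciprocal classes, n+ dw+ w and n dw w+, are the parental types, so the F1 was n+ dw+ w / n dw w+.
The two rarest classes, n dw+ w and n+ dw w+, are the double crossovers. Comparing them with the parentals, only the n allele has switched, so n is the middle locus and the order is w – n – dw.
Crossovers in the n–dw interval produce the single-crossover classes n+ dw w and n dw+ w+ (33 + 36 = 69) plus the double crossovers (10).
RF(n–dw) = (69 + 10) / 1061 = 79/1061 = 0.0745 → 7.4 m.u.

7.4 m.u.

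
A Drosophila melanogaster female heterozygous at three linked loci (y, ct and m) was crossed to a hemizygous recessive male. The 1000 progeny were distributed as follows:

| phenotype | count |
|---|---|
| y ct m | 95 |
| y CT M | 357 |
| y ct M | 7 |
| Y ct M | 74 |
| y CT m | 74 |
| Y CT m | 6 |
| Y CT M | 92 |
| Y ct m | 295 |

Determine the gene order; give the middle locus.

The two most frequent reciprocal classes, Y ct m and y CT M, are the parental types, so the F1 was Y ct m / y CT M.
The two rarest classes, Y CT m and y ct M, are the double crossovers. Comparing them with the parentals, only the ct allele has switched, so ct is the middle locus and the order is m – ct – y.

ct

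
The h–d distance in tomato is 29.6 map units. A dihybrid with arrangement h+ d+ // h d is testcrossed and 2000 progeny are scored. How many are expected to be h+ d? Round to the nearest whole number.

A map distance of 29.6 map units corresponds to a recombination frequency of 0.296.
The F1 is h+ d+ / h d, so h+ d is a recombinant gamete class with expected frequency r/2 = 0.296/2 = 0.1480.
Expected number = 0.1480 × 2000 = 296.00 ≈ 296.

296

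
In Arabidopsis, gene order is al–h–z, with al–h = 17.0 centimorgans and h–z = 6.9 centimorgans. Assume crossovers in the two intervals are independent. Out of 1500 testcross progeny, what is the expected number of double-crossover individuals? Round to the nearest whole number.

Map distances give recombination frequencies of 0.170 and 0.069 for the two intervals.
With no interference, expected double-crossover frequency = 0.170 × 0.069 = 0.01173.
Expected number = 0.01173 × 1500 = 17.60 ≈ 18.

18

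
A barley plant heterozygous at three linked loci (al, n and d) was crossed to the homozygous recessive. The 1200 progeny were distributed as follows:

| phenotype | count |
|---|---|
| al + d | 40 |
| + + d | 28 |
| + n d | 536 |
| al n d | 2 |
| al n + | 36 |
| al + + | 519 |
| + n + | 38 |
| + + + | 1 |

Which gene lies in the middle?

The two most frequent reciprocal classes, + n d and al + +, are the parental types, so the F1 was + n d / al + +.
The two rarest classes, al n d and + + +, are the double crossovers. Comparing them with the parentals, only the al allele has switched, so al is the middle locus and the order is n – al – d.

al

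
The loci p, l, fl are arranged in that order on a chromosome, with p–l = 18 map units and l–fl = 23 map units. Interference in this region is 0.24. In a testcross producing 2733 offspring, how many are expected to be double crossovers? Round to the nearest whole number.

Map distances give recombination frequencies of 0.180 and 0.230 for the two intervals.
With interference 0.24 (so coincidence = 0.76), expected double-crossover frequency = 0.180 × 0.230 × 0.76 = 0.03146.
Expected number = 0.03146 × 2733 = 85.99 ≈ 86.

86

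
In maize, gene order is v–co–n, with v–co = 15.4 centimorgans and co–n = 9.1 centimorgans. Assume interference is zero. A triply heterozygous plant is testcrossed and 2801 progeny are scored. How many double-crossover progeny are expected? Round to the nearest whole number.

Map distances give recombination frequencies of 0.154 and 0.091 for the two intervals.
With no interference, expected double-crossover frequency = 0.154 × 0.091 = 0.01401.
Expected number = 0.01401 × 2801 = 39.25 ≈ 39.

39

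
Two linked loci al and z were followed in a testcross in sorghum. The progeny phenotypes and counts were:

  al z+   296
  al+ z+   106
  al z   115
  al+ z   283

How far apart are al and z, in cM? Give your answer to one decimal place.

27.6 cM

The two most frequent classes, al+ z (283) and al z+ (296), are the parental types, so the F1 was al+ z / al z+.
The recombinant classes are al+ z+ and al z: 106 + 115 = 221.
Recombination frequency = 221/800 = 0.2762 ≈ 27.6%, i.e. 27.6 cM.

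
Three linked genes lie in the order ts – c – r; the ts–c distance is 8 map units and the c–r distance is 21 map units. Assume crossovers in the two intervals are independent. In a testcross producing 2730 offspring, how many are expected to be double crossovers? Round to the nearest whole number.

46

Map distances give recombination frequencies of 0.080 and 0.210 for the two intervals.
With no interference, expected double-crossover frequency = 0.080 × 0.210 = 0.01680.
Expected number = 0.01680 × 2730 = 45.86 ≈ 46.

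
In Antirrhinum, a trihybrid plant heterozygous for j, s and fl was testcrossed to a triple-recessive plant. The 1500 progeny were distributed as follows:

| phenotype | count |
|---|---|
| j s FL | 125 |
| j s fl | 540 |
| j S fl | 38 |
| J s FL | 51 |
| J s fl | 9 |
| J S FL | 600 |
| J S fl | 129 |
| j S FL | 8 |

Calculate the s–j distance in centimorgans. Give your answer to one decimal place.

7.1 centimorgans

The two most frequent reciprocal classes, J S FL and j s fl, are the parental types, so the F1 was J S FL / j s fl.
The two rarest classes, j S FL and J s fl, are the double crossovers. Comparing them with the parentals, only the j allele has switched, so j is the middle locus and the order is s – j – fl.
Crossovers in the s–j interval produce the single-crossover classes J s FL and j S fl (51 + 38 = 89) plus the double crossovers (17).
RF(s–j) = (89 + 17) / 1500 = 106/1500 = 0.0707 → 7.1 centimorgans.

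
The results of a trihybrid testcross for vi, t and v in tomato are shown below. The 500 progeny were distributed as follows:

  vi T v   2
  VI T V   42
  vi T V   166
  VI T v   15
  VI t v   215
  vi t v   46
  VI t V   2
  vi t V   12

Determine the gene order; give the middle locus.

The two most frequent reciprocal classes, vi T V and VI t v, are the parental types, so the F1 was vi T V / VI t v.
The two rarest classes, vi T v and VI t V, are the double crossovers. Comparing them with the parentals, only the v allele has switched, so v is the middle locus and the order is vi – v – t.

v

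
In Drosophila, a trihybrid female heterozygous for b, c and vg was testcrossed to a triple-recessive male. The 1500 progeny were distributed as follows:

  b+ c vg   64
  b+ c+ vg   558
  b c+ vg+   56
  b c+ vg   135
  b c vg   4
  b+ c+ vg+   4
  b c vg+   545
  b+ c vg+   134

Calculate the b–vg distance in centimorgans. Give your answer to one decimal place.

The two most frequent reciprocal classes, b c vg+ and b+ c+ vg, are the parental types, so the F1 was b c vg+ / b+ c+ vg.
The two rarest classes, b c vg and b+ c+ vg+, are the double crossovers. Comparing them with the parentals, only the vg allele has switched, so vg is the middle locus and the order is b – vg – c.
Crossovers in the b–vg interval produce the single-crossover classes b+ c vg+ and b c+ vg (134 + 135 = 269) plus the double crossovers (8).
RF(b–vg) = (269 + 8) / 1500 = 277/1500 = 0.1847 → 18.5 centimorgans.

18.5 centimorgans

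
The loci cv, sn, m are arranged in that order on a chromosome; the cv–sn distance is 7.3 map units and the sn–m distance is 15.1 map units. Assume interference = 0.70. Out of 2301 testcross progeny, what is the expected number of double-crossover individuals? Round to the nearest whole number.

8

Map distances give recombination frequencies of 0.073 and 0.151 for the two intervals.
With interference 0.70 (so coincidence = 0.30), expected double-crossover frequency = 0.073 × 0.151 × 0.30 = 0.00331.
Expected number = 0.00331 × 2301 = 7.61 ≈ 8.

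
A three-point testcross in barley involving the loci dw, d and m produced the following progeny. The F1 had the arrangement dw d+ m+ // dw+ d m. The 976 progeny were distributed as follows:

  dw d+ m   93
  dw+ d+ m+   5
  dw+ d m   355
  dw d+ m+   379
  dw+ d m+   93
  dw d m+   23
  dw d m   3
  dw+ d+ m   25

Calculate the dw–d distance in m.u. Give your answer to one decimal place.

5.7 m.u.

The two rarest classes, dw+ d+ m+ and dw d m, are the double crossovers. Comparing them with the parentals, only the dw allele has switched, so dw is the middle locus and the order is m – dw – d.
Crossovers in the dw–d interval produce the single-crossover classes dw d m+ and dw+ d+ m (23 + 25 = 48) plus the double crossovers (8).
RF(dw–d) = (48 + 8) / 976 = 56/976 = 0.0574 → 5.7 m.u.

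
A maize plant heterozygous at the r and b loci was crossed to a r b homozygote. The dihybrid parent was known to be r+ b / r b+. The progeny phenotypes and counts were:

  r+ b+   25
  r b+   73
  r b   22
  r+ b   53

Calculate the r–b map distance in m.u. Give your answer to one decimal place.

The recombinant classes are r+ b+ and r b: 25 + 22 = 47.
Recombination frequency = 47/173 = 0.2717 ≈ 27.2%, i.e. 27.2 m.u.

27.2 m.u.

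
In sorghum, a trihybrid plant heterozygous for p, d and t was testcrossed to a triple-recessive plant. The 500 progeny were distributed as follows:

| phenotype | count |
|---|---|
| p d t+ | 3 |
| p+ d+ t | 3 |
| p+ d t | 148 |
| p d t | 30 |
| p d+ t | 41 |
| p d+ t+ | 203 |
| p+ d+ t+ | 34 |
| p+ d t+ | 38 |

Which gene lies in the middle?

The two most frequent reciprocal classes, p d+ t+ and p+ d t, are the parental types, so the F1 was p d+ t+ / p+ d t.
The two rarest classes, p d t+ and p+ d+ t, are the double crossovers. Comparing them with the parentals, only the d allele has switched, so d is the middle locus and the order is t – d – p.

d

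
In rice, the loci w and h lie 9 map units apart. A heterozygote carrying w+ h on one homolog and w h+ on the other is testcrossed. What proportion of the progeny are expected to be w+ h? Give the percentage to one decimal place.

45.5%

A map distance of 9 map units corresponds to a recombination frequency of 0.090.
The F1 is w+ h / w h+, so w+ h is a parental gamete class with expected frequency (1 − r)/2 = 0.910/2 = 0.4550.
That is 0.4550 = 45.5% of the progeny.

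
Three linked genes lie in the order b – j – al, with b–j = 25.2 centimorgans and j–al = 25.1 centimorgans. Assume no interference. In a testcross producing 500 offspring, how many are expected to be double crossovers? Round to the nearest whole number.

Map distances give recombination frequencies of 0.252 and 0.251 for the two intervals.
With no interference, expected double-crossover frequency = 0.252 × 0.251 = 0.06325.
Expected number = 0.06325 × 500 = 31.63 ≈ 32.

32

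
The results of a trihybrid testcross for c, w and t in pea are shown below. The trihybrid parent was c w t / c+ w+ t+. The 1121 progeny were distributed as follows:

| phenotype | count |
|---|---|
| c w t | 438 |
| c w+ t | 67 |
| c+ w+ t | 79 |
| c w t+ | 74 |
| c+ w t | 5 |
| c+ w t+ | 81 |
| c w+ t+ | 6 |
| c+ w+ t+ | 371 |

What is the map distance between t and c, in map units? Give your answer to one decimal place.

14.6 map units

The two rarest classes, c+ w t and c w+ t+, are the double crossovers. Comparing them with the parentals, only the c allele has switched, so c is the middle locus and the order is w – c – t.
Crossovers in the c–t interval produce the single-crossover classes c w t+ and c+ w+ t (74 + 79 = 153) plus the double crossovers (11).
RF(c–t) = (153 + 11) / 1121 = 164/1121 = 0.1463 → 14.6 map units.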